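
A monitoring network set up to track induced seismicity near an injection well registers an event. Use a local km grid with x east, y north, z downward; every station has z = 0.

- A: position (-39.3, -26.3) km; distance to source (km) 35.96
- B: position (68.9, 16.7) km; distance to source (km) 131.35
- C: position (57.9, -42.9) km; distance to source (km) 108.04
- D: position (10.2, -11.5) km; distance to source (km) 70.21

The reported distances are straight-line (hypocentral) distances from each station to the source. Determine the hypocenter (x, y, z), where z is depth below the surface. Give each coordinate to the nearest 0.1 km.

Each station gives a sphere (x−x_i)² + (y−y_i)² + z² = d_i² (stations at z=0).
Subtracting the A sphere from B and C: z² cancels, leaving linear equations in x and y:
216.4 x + 86.0 y = -13169.78
194.4 x − 33.2 y = -7422.88
Solving: x ≈ -44.999, y ≈ -39.907 km (keep extra digits for the depth step; rounded: -45.0, -39.9).
Then from the A sphere: z² = 35.96² − (x + 39.3)² − (y + 26.3)² with x = -44.999, y = -39.907, so z ≈ 32.795 ≈ 32.8 km.
Check against D (with the unrounded solution): distance 70.21 ≈ 70.21 km. ✓

(-45.0, -39.9, 32.8)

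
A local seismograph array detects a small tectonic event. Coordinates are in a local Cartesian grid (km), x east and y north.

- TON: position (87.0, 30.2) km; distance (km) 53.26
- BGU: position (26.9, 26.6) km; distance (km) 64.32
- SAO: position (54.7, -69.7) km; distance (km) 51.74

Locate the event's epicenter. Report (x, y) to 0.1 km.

Circle about each station: (x − 87.0)² + (y − 30.2)² = 53.26²; (x − 26.9)² + (y − 26.6)² = 64.32²; (x − 54.7)² + (y + 69.7)² = 51.74².
Subtracting pairs of circle equations eliminates x²+y² and gives linear equations (the radical axes):
-120.2 x − 7.2 y = -8350.30
-64.6 x − 199.8 y = -471.26
Solving the 2×2 system: x ≈ 70.7, y ≈ -20.5 km.

70.7 km east, -20.5 km north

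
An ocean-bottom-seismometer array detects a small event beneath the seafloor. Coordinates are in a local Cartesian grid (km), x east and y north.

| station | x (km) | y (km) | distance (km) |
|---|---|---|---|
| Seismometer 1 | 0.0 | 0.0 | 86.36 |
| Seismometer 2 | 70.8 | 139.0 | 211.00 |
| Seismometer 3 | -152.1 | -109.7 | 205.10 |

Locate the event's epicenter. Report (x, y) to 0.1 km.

Circle about each station: x² + y² = 86.36²; (x − 70.8)² + (y − 139.0)² = 211.00²; (x + 152.1)² + (y + 109.7)² = 205.10².
Subtracting pairs of circle equations eliminates x²+y² and gives linear equations (the radical axes):
141.6 x + 278.0 y = -12729.31
-304.2 x − 219.4 y = 560.54
Solving the 2×2 system: x ≈ 49.3, y ≈ -70.9 km.

x ≈ 49.3 km, y ≈ -70.9 km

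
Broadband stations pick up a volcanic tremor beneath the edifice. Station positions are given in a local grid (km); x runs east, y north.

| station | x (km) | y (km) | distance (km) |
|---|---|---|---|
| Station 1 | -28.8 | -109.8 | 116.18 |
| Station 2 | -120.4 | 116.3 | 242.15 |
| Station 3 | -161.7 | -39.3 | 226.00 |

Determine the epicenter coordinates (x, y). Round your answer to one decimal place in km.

x ≈ 64.3 km, y ≈ -40.3 km

Circle about each station: (x + 28.8)² + (y + 109.8)² = 116.18²; (x + 120.4)² + (y − 116.3)² = 242.15²; (x + 161.7)² + (y + 39.3)² = 226.00².
Subtracting the Station 1 equation from the Station 2 and Station 3 equations removes the quadratic terms:
-183.2 x + 452.2 y = -30002.46
-265.8 x + 141.0 y = -22772.31
Solving the 2×2 system: x ≈ 64.3, y ≈ -40.3 km.
Check against Station 1 (with the unrounded x, y): √((x + 28.8)²+(y + 109.8)²) = 116.18 ≈ 116.18 km. ✓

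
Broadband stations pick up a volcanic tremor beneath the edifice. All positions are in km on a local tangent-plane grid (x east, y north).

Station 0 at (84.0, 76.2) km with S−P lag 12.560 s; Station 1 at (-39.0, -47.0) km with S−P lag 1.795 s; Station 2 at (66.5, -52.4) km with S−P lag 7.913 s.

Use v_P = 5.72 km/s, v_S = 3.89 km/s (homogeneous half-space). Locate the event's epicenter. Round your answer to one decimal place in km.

x ≈ -26.8 km, y ≈ -28.9 km

Distance from S−P lag: d = Δt · v_P v_S / (v_P − v_S) = Δt · (5.72·3.89)/(5.72−3.89) ≈ 12.1589·Δt.
So d_Station 0 = 152.72, d_Station 1 = 21.83, d_Station 2 = 96.21 km.
Circle about each station: (x − 84.0)² + (y − 76.2)² = 152.72²; (x + 39.0)² + (y + 47.0)² = 21.83²; (x − 66.5)² + (y + 52.4)² = 96.21².
Subtracting pairs of circle equations eliminates x²+y² and gives linear equations (the radical axes):
-246.0 x − 246.4 y = 13714.41
-35.0 x − 257.2 y = 8372.60
Solving the 2×2 system: x ≈ -26.8, y ≈ -28.9 km.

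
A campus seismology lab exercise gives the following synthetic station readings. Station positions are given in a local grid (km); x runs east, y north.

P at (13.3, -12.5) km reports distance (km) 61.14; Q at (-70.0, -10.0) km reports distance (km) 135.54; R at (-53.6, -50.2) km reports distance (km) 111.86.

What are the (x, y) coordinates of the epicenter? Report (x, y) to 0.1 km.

(58.2, -54.0)

Circle about each station: (x − 13.3)² + (y + 12.5)² = 61.14²; (x + 70.0)² + (y + 10.0)² = 135.54²; (x + 53.6)² + (y + 50.2)² = 111.86².
Subtracting pairs of circle equations eliminates x²+y² and gives linear equations (the radical axes):
-166.6 x + 5.0 y = -9966.13
-133.8 x − 75.4 y = -3714.70
Solving the 2×2 system: x ≈ 58.2, y ≈ -54.0 km.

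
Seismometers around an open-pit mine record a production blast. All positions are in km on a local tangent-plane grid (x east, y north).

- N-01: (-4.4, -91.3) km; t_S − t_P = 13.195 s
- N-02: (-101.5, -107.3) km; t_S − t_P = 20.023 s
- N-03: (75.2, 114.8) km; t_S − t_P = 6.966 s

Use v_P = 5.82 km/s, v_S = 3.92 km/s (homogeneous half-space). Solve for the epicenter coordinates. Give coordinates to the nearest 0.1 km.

93.6 km east, 33.2 km north

Distance from S−P lag: d = Δt · v_P v_S / (v_P − v_S) = Δt · (5.82·3.92)/(5.82−3.92) ≈ 12.0076·Δt.
So d_N-01 = 158.44, d_N-02 = 240.43, d_N-03 = 83.64 km.
Circle about each station: (x + 4.4)² + (y + 91.3)² = 158.44²; (x + 101.5)² + (y + 107.3)² = 240.43²; (x − 75.2)² + (y − 114.8)² = 83.64².
Subtracting pairs of circle equations eliminates x²+y² and gives linear equations (the radical axes):
-194.2 x − 32.0 y = -19242.86
159.2 x + 412.2 y = 28586.61
Solving the 2×2 system: x ≈ 93.6, y ≈ 33.2 km.
Check against N-01 (with the unrounded x, y): √((x + 4.4)²+(y + 91.3)²) = 158.45 ≈ 158.44 km. ✓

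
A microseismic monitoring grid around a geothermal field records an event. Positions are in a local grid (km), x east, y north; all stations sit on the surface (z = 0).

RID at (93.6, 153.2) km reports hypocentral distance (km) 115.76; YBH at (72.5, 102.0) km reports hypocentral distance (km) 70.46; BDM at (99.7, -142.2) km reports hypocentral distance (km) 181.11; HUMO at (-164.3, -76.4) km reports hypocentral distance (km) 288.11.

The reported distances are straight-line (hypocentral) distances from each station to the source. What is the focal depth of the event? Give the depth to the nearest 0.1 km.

Each station gives a sphere (x−x_i)² + (y−y_i)² + z² = d_i² (stations at z=0).
Subtracting the RID sphere from YBH and BDM: z² cancels, leaving linear equations in x and y:
-42.2 x − 102.4 y = -8135.18
12.2 x − 590.8 y = -21470.72
Solving: x ≈ 99.601, y ≈ 38.399 km (keep extra digits for the depth step; rounded: 99.6, 38.4).
Then from the RID sphere: z² = 115.76² − (x − 93.6)² − (y − 153.2)² with x = 99.601, y = 38.399, so z ≈ 13.605 ≈ 13.6 km.

depth ≈ 13.6 km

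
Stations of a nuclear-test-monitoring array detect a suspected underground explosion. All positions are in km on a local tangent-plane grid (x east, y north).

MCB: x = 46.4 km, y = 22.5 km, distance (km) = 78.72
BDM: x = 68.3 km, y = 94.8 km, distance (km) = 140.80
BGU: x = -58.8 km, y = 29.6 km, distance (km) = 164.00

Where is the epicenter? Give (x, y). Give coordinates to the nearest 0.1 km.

Circle about each station: (x − 46.4)² + (y − 22.5)² = 78.72²; (x − 68.3)² + (y − 94.8)² = 140.80²; (x + 58.8)² + (y − 29.6)² = 164.00².
Subtracting the MCB equation from the BDM and BGU equations removes the quadratic terms:
43.8 x + 144.6 y = -2635.08
-210.4 x + 14.2 y = -19024.77
Solving the 2×2 system: x ≈ 87.4, y ≈ -44.7 km.

87.4 km east, -44.7 km north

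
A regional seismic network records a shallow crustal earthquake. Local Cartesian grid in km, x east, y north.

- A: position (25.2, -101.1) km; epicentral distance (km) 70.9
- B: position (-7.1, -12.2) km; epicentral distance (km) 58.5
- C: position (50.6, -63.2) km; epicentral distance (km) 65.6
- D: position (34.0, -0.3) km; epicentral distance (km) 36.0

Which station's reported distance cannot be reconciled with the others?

Solve using three stations at a time. Using A, B, D (subtract circle equations pairwise → linear system) gives (x, y) ≈ (47.3, -33.7).
Distances from that point to each station vs reported:
  A: calculated 70.9 vs reported 70.9 → residual 0.0 km
  B: calculated 58.5 vs reported 58.5 → residual 0.0 km
  C: calculated 29.6 vs reported 65.6 → residual 36.0 km
  D: calculated 36.0 vs reported 36.0 → residual 0.0 km
A, B, D are mutually consistent (residuals ≈ 0); C is off by 36.0 km.

C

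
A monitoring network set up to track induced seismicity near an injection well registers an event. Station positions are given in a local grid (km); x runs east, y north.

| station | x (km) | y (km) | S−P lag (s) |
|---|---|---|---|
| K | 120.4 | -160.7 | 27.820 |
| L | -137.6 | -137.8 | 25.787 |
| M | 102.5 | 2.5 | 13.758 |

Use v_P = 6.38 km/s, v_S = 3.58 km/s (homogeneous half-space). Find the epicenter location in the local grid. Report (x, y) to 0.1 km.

(-7.0, 27.1)

Distance from S−P lag: d = Δt · v_P v_S / (v_P − v_S) = Δt · (6.38·3.58)/(6.38−3.58) ≈ 8.1573·Δt.
So d_K = 226.94, d_L = 210.35, d_M = 112.23 km.
Circle about each station: (x − 120.4)² + (y + 160.7)² = 226.94²; (x + 137.6)² + (y + 137.8)² = 210.35²; (x − 102.5)² + (y − 2.5)² = 112.23².
Subtracting pairs of circle equations eliminates x²+y² and gives linear equations (the radical axes):
-516.0 x + 45.8 y = 4856.59
-35.8 x + 326.4 y = 9098.04
Solving the 2×2 system: x ≈ -7.0, y ≈ 27.1 km.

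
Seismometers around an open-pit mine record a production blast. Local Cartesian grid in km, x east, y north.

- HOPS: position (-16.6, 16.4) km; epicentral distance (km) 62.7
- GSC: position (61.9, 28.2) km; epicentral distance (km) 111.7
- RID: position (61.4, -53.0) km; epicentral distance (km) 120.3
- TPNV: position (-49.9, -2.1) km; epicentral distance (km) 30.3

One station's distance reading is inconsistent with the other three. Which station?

GSC

Solve using three stations at a time. Using HOPS, RID, TPNV (subtract circle equations pairwise → linear system) gives (x, y) ≈ (-57.0, -31.6).
Distances from that point to each station vs reported:
  HOPS: calculated 62.7 vs reported 62.7 → residual 0.0 km
  GSC: calculated 133.1 vs reported 111.7 → residual 21.4 km
  RID: calculated 120.3 vs reported 120.3 → residual 0.0 km
  TPNV: calculated 30.3 vs reported 30.3 → residual 0.0 km
HOPS, RID, TPNV are mutually consistent (residuals ≈ 0); GSC is off by 21.4 km.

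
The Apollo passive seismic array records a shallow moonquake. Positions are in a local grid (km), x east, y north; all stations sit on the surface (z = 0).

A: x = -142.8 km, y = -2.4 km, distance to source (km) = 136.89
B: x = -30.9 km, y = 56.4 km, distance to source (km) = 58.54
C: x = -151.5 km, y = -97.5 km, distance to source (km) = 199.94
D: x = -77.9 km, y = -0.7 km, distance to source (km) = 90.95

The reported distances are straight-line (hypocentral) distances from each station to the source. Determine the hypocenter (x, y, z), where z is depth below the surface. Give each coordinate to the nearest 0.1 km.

(-31.1, 51.1, 58.3)

Each station gives a sphere (x−x_i)² + (y−y_i)² + z² = d_i² (stations at z=0).
Subtracting the A sphere from B and C: z² cancels, leaving linear equations in x and y:
223.8 x + 117.6 y = -949.89
-17.4 x − 190.2 y = -9176.23
Solving: x ≈ -31.090, y ≈ 51.089 km (keep extra digits for the depth step; rounded: -31.1, 51.1).
Then from the A sphere: z² = 136.89² − (x + 142.8)² − (y + 2.4)² with x = -31.090, y = 51.089, so z ≈ 58.298 ≈ 58.3 km.
Check against D (with the unrounded solution): distance 90.95 ≈ 90.95 km. ✓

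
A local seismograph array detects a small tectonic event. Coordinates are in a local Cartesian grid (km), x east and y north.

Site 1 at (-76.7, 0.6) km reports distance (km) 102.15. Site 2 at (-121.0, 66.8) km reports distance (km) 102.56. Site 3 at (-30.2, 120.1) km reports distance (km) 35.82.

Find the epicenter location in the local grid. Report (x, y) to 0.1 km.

Circle about each station: (x + 76.7)² + (y − 0.6)² = 102.15²; (x + 121.0)² + (y − 66.8)² = 102.56²; (x + 30.2)² + (y − 120.1)² = 35.82².
Subtracting the Site 1 equation from the Site 2 and Site 3 equations removes the quadratic terms:
-88.6 x + 132.4 y = 13136.06
93.0 x + 239.0 y = 18604.35
Solving the 2×2 system: x ≈ -20.2, y ≈ 85.7 km.
Check against Site 1 (with the unrounded x, y): √((x + 76.7)²+(y − 0.6)²) = 102.15 ≈ 102.15 km. ✓

-20.2 km east, 85.7 km north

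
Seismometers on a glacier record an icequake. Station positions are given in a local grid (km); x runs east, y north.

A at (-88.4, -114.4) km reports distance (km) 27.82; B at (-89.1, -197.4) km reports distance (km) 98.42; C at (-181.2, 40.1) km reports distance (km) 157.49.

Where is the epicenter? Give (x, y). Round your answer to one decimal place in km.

Circle about each station: (x + 88.4)² + (y + 114.4)² = 27.82²; (x + 89.1)² + (y + 197.4)² = 98.42²; (x + 181.2)² + (y − 40.1)² = 157.49².
Subtracting the A equation from the B and C equations removes the quadratic terms:
-1.4 x − 166.0 y = 17091.11
-185.6 x + 309.0 y = -10489.62
Solving the 2×2 system: x ≈ -113.3, y ≈ -102.0 km.
Check against A (with the unrounded x, y): √((x + 88.4)²+(y + 114.4)²) = 27.82 ≈ 27.82 km. ✓

-113.3 km east, -102.0 km north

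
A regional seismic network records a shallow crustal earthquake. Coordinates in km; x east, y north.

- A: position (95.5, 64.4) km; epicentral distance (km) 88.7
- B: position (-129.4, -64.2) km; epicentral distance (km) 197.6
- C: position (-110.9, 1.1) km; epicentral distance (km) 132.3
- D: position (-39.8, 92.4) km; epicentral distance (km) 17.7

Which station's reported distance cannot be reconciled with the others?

A

Solve using three stations at a time. Using B, C, D (subtract circle equations pairwise → linear system) gives (x, y) ≈ (-34.6, 109.2).
Distances from that point to each station vs reported:
  A: calculated 137.6 vs reported 88.7 → residual 48.9 km
  B: calculated 197.6 vs reported 197.6 → residual 0.0 km
  C: calculated 132.3 vs reported 132.3 → residual 0.0 km
  D: calculated 17.6 vs reported 17.7 → residual 0.1 km
B, C, D are mutually consistent (residuals ≈ 0); A is off by 48.9 km.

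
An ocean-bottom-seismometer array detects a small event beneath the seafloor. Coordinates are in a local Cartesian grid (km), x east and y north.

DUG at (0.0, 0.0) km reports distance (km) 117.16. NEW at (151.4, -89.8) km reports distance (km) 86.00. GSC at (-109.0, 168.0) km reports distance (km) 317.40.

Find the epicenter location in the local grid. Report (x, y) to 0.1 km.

Circle about each station: x² + y² = 117.16²; (x − 151.4)² + (y + 89.8)² = 86.00²; (x + 109.0)² + (y − 168.0)² = 317.40².
Subtracting the DUG equation from the NEW and GSC equations removes the quadratic terms:
302.8 x − 179.6 y = 37316.47
-218.0 x + 336.0 y = -46911.29
Solving the 2×2 system: x ≈ 65.7, y ≈ -97.0 km.

(65.7, -97.0)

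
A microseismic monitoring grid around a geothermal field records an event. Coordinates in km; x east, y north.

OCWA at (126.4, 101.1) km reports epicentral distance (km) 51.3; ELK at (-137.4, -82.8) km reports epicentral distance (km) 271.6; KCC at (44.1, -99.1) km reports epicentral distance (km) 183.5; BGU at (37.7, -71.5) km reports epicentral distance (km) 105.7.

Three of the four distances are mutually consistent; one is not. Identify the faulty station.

Solve using three stations at a time. Using OCWA, ELK, KCC (subtract circle equations pairwise → linear system) gives (x, y) ≈ (79.2, 81.0).
Distances from that point to each station vs reported:
  OCWA: calculated 51.3 vs reported 51.3 → residual 0.0 km
  ELK: calculated 271.6 vs reported 271.6 → residual 0.0 km
  KCC: calculated 183.5 vs reported 183.5 → residual 0.0 km
  BGU: calculated 158.1 vs reported 105.7 → residual 52.4 km
OCWA, ELK, KCC are mutually consistent (residuals ≈ 0); BGU is off by 52.4 km.

BGU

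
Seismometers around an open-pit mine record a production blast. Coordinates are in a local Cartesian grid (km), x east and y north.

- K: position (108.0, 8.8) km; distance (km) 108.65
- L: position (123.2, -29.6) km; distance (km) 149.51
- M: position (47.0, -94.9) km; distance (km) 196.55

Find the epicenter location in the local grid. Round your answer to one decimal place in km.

Circle about each station: (x − 108.0)² + (y − 8.8)² = 108.65²; (x − 123.2)² + (y + 29.6)² = 149.51²; (x − 47.0)² + (y + 94.9)² = 196.55².
Subtracting pairs of circle equations eliminates x²+y² and gives linear equations (the radical axes):
30.4 x − 76.8 y = -6235.46
-122.0 x − 207.4 y = -27353.51
Solving the 2×2 system: x ≈ 51.5, y ≈ 101.6 km.
Check against K (with the unrounded x, y): √((x − 108.0)²+(y − 8.8)²) = 108.62 ≈ 108.65 km. ✓

51.5 km east, 101.6 km north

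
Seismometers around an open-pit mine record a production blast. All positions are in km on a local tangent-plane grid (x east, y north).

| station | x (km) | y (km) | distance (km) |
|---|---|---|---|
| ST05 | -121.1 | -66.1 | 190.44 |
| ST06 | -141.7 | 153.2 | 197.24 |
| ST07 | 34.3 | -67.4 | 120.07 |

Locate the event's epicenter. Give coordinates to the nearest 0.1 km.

Circle about each station: (x + 121.1)² + (y + 66.1)² = 190.44²; (x + 141.7)² + (y − 153.2)² = 197.24²; (x − 34.3)² + (y + 67.4)² = 120.07².
Subtracting pairs of circle equations eliminates x²+y² and gives linear equations (the radical axes):
-41.2 x + 438.6 y = 21878.49
310.8 x − 2.6 y = 8535.42
Solving the 2×2 system: x ≈ 27.9, y ≈ 52.5 km.

27.9 km east, 52.5 km north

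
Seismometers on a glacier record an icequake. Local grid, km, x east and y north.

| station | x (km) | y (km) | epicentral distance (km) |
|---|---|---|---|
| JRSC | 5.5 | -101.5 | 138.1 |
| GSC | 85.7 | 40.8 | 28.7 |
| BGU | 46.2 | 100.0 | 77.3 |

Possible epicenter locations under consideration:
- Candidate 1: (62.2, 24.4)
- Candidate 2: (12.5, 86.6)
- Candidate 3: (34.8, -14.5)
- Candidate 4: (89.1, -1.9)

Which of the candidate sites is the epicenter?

For each candidate, compare |candidate − station| to the reported distance:
Candidate 1: residuals JRSC 0.0, GSC 0.0, BGU 0.0 → max 0.0 km
Candidate 2: residuals JRSC 50.1, GSC 57.6, BGU 41.0 → max 57.6 km
Candidate 3: residuals JRSC 46.3, GSC 46.5, BGU 37.8 → max 46.5 km
Candidate 4: residuals JRSC 8.1, GSC 14.1, BGU 33.3 → max 33.3 km
Only Candidate 1 has all residuals ≈ 0.

Candidate 1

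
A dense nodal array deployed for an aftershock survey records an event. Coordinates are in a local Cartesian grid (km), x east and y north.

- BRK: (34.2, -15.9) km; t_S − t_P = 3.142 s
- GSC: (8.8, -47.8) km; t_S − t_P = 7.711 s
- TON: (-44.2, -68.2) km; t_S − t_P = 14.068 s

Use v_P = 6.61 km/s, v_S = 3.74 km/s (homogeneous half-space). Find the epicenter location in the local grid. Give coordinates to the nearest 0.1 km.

Distance from S−P lag: d = Δt · v_P v_S / (v_P − v_S) = Δt · (6.61·3.74)/(6.61−3.74) ≈ 8.6137·Δt.
So d_BRK = 27.06, d_GSC = 66.42, d_TON = 121.18 km.
Circle about each station: (x − 34.2)² + (y + 15.9)² = 27.06²; (x − 8.8)² + (y + 47.8)² = 66.42²; (x + 44.2)² + (y + 68.2)² = 121.18².
Subtracting the BRK equation from the GSC and TON equations removes the quadratic terms:
-50.8 x − 63.8 y = -2739.54
-156.8 x − 104.6 y = -8769.92
Solving the 2×2 system: x ≈ 58.2, y ≈ -3.4 km.
Check against BRK (with the unrounded x, y): √((x − 34.2)²+(y + 15.9)²) = 27.06 ≈ 27.06 km. ✓

(58.2, -3.4)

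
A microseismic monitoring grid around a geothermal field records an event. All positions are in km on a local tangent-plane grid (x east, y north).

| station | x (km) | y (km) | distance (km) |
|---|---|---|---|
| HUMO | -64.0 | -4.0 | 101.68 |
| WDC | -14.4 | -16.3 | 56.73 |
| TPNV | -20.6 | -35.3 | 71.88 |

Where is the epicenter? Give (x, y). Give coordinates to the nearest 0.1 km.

37.0 km east, 7.7 km north

Circle about each station: (x + 64.0)² + (y + 4.0)² = 101.68²; (x + 14.4)² + (y + 16.3)² = 56.73²; (x + 20.6)² + (y + 35.3)² = 71.88².
Subtracting the HUMO equation from the WDC and TPNV equations removes the quadratic terms:
99.2 x − 24.6 y = 3481.58
86.8 x − 62.6 y = 2730.54
Solving the 2×2 system: x ≈ 37.0, y ≈ 7.7 km.
Check against HUMO (with the unrounded x, y): √((x + 64.0)²+(y + 4.0)²) = 101.68 ≈ 101.68 km. ✓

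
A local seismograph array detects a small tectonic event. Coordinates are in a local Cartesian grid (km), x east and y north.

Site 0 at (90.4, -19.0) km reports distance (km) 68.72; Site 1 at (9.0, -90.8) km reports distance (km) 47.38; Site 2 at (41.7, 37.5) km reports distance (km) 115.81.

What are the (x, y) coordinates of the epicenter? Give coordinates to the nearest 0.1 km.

Circle about each station: (x − 90.4)² + (y + 19.0)² = 68.72²; (x − 9.0)² + (y + 90.8)² = 47.38²; (x − 41.7)² + (y − 37.5)² = 115.81².
Subtracting the Site 0 equation from the Site 1 and Site 2 equations removes the quadratic terms:
-162.8 x − 143.6 y = 2270.05
-97.4 x + 113.0 y = -14077.54
Solving the 2×2 system: x ≈ 54.5, y ≈ -77.6 km.

x ≈ 54.5 km, y ≈ -77.6 km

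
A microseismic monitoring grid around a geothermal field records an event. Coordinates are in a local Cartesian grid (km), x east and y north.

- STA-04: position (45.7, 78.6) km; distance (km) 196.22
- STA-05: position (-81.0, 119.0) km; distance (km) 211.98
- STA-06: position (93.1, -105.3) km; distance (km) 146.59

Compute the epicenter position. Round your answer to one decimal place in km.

Circle about each station: (x − 45.7)² + (y − 78.6)² = 196.22²; (x + 81.0)² + (y − 119.0)² = 211.98²; (x − 93.1)² + (y + 105.3)² = 146.59².
Subtracting pairs of circle equations eliminates x²+y² and gives linear equations (the radical axes):
-253.4 x + 80.8 y = 6022.32
94.8 x − 367.8 y = 28502.91
Solving the 2×2 system: x ≈ -52.8, y ≈ -91.1 km.
Check against STA-04 (with the unrounded x, y): √((x − 45.7)²+(y − 78.6)²) = 196.23 ≈ 196.22 km. ✓

x ≈ -52.8 km, y ≈ -91.1 km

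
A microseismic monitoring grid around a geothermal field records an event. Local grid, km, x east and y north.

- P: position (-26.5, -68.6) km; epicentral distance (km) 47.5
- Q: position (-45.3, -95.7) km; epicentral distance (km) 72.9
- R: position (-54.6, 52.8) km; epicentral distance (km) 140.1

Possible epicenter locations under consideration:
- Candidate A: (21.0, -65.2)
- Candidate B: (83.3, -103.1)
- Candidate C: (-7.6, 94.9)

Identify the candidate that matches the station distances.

For each candidate, compare |candidate − station| to the reported distance:
Candidate A: residuals P 0.1, Q 0.1, R 0.0 → max 0.1 km
Candidate B: residuals P 67.6, Q 55.9, R 68.0 → max 68.0 km
Candidate C: residuals P 117.1, Q 121.4, R 77.0 → max 121.4 km
Only Candidate A has all residuals ≈ 0.

Candidate A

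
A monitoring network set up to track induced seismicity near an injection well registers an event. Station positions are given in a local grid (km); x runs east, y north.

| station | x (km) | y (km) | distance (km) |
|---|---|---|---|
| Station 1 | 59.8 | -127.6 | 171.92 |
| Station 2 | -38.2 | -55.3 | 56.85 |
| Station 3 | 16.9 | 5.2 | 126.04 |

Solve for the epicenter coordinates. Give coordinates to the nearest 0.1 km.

Circle about each station: (x − 59.8)² + (y + 127.6)² = 171.92²; (x + 38.2)² + (y + 55.3)² = 56.85²; (x − 16.9)² + (y − 5.2)² = 126.04².
Subtracting pairs of circle equations eliminates x²+y² and gives linear equations (the radical axes):
-196.0 x + 144.6 y = 10984.09
-85.8 x + 265.6 y = -5874.75
Solving the 2×2 system: x ≈ -95.0, y ≈ -52.8 km.
Check against Station 1 (with the unrounded x, y): √((x − 59.8)²+(y + 127.6)²) = 171.92 ≈ 171.92 km. ✓

x ≈ -95.0 km, y ≈ -52.8 km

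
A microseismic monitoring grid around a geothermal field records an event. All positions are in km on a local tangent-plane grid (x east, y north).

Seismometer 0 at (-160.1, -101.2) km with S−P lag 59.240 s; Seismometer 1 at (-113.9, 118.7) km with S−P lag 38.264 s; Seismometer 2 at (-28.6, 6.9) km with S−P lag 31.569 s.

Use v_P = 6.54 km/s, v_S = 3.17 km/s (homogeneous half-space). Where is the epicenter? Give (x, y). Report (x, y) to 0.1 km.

121.2 km east, 130.5 km north

Distance from S−P lag: d = Δt · v_P v_S / (v_P − v_S) = Δt · (6.54·3.17)/(6.54−3.17) ≈ 6.1519·Δt.
So d_Seismometer 0 = 364.44, d_Seismometer 1 = 235.40, d_Seismometer 2 = 194.21 km.
Circle about each station: (x + 160.1)² + (y + 101.2)² = 364.44²; (x + 113.9)² + (y − 118.7)² = 235.40²; (x + 28.6)² + (y − 6.9)² = 194.21².
Subtracting pairs of circle equations eliminates x²+y² and gives linear equations (the radical axes):
92.4 x + 439.8 y = 68592.80
263.0 x + 216.2 y = 60091.11
Solving the 2×2 system: x ≈ 121.2, y ≈ 130.5 km.
Check against Seismometer 0 (with the unrounded x, y): √((x + 160.1)²+(y + 101.2)²) = 364.44 ≈ 364.44 km. ✓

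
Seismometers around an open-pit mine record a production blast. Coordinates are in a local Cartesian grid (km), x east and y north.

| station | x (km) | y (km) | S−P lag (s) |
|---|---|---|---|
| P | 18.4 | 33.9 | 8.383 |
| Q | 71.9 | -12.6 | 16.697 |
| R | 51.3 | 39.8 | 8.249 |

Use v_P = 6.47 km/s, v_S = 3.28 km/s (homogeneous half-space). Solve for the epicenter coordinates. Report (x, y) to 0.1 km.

x ≈ 27.0 km, y ≈ 89.0 km

Distance from S−P lag: d = Δt · v_P v_S / (v_P − v_S) = Δt · (6.47·3.28)/(6.47−3.28) ≈ 6.6525·Δt.
So d_P = 55.77, d_Q = 111.08, d_R = 54.88 km.
Circle about each station: (x − 18.4)² + (y − 33.9)² = 55.77²; (x − 71.9)² + (y + 12.6)² = 111.08²; (x − 51.3)² + (y − 39.8)² = 54.88².
Subtracting pairs of circle equations eliminates x²+y² and gives linear equations (the radical axes):
107.0 x − 93.0 y = -5387.87
65.8 x + 11.8 y = 2826.44
Solving the 2×2 system: x ≈ 27.0, y ≈ 89.0 km.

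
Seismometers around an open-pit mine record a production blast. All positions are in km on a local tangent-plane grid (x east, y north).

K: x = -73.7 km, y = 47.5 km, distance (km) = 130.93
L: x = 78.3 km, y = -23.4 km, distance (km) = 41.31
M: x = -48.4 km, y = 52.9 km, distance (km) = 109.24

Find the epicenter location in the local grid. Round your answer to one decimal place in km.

(51.0, 7.6)

Circle about each station: (x + 73.7)² + (y − 47.5)² = 130.93²; (x − 78.3)² + (y + 23.4)² = 41.31²; (x + 48.4)² + (y − 52.9)² = 109.24².
Subtracting the K equation from the L and M equations removes the quadratic terms:
304.0 x − 141.8 y = 14426.66
50.6 x + 10.8 y = 2662.32
Solving the 2×2 system: x ≈ 51.0, y ≈ 7.6 km.
Check against K (with the unrounded x, y): √((x + 73.7)²+(y − 47.5)²) = 130.93 ≈ 130.93 km. ✓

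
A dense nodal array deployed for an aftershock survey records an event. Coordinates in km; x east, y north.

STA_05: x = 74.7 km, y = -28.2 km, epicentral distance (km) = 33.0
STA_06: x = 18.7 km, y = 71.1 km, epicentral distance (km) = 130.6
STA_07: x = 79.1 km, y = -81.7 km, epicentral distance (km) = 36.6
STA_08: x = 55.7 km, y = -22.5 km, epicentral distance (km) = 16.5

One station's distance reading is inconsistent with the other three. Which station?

STA_08

Solve using three stations at a time. Using STA_05, STA_06, STA_07 (subtract circle equations pairwise → linear system) gives (x, y) ≈ (54.7, -54.4).
Distances from that point to each station vs reported:
  STA_05: calculated 33.0 vs reported 33.0 → residual 0.0 km
  STA_06: calculated 130.6 vs reported 130.6 → residual 0.0 km
  STA_07: calculated 36.6 vs reported 36.6 → residual 0.0 km
  STA_08: calculated 31.9 vs reported 16.5 → residual 15.4 km
STA_05, STA_06, STA_07 are mutually consistent (residuals ≈ 0); STA_08 is off by 15.4 km.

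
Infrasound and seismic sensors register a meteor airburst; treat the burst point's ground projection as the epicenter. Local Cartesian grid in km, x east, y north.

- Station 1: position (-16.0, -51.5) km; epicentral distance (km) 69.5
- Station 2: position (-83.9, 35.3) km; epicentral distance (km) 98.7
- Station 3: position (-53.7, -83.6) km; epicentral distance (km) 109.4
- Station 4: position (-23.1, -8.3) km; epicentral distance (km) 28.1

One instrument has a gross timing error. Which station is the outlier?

Station 2

Solve using three stations at a time. Using Station 1, Station 3, Station 4 (subtract circle equations pairwise → linear system) gives (x, y) ≈ (-13.0, 17.9).
Distances from that point to each station vs reported:
  Station 1: calculated 69.5 vs reported 69.5 → residual 0.0 km
  Station 2: calculated 73.0 vs reported 98.7 → residual 25.7 km
  Station 3: calculated 109.4 vs reported 109.4 → residual 0.0 km
  Station 4: calculated 28.1 vs reported 28.1 → residual 0.0 km
Station 1, Station 3, Station 4 are mutually consistent (residuals ≈ 0); Station 2 is off by 25.7 km.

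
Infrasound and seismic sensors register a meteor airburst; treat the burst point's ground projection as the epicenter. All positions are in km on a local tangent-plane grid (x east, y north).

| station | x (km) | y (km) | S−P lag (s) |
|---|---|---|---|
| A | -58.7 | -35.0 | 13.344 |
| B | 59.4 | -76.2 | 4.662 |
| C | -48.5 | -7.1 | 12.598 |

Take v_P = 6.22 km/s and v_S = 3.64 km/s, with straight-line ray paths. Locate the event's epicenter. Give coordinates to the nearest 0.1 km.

Distance from S−P lag: d = Δt · v_P v_S / (v_P − v_S) = Δt · (6.22·3.64)/(6.22−3.64) ≈ 8.7755·Δt.
So d_A = 117.10, d_B = 40.91, d_C = 110.55 km.
Circle about each station: (x + 58.7)² + (y + 35.0)² = 117.10²; (x − 59.4)² + (y + 76.2)² = 40.91²; (x + 48.5)² + (y + 7.1)² = 110.55².
Subtracting the A equation from the B and C equations removes the quadratic terms:
236.2 x − 82.4 y = 16702.89
20.4 x + 55.8 y = -776.92
Solving the 2×2 system: x ≈ 58.4, y ≈ -35.3 km.

(58.4, -35.3)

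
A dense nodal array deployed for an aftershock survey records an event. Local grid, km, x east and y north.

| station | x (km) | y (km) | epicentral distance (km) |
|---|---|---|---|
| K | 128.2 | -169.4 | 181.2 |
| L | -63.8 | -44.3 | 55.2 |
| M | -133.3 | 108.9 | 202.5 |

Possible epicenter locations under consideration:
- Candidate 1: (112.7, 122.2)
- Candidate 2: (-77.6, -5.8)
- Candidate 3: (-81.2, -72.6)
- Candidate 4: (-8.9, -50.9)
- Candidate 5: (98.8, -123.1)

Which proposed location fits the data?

For each candidate, compare |candidate − station| to the reported distance:
Candidate 1: residuals K 110.8, L 187.4, M 43.9 → max 187.4 km
Candidate 2: residuals K 81.7, L 14.3, M 75.0 → max 81.7 km
Candidate 3: residuals K 49.5, L 22.0, M 13.7 → max 49.5 km
Candidate 4: residuals K 0.0, L 0.1, M 0.0 → max 0.1 km
Candidate 5: residuals K 126.4, L 125.5, M 125.7 → max 126.4 km
Only Candidate 4 has all residuals ≈ 0.

Candidate 4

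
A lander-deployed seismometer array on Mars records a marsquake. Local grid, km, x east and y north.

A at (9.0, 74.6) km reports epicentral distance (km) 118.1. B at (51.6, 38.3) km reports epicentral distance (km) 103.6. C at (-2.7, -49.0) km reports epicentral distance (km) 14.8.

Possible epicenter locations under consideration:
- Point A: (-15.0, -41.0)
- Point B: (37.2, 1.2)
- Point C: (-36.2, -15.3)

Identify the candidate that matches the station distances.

Point A

For each candidate, compare |candidate − station| to the reported distance:
Point A: residuals A 0.0, B 0.0, C 0.1 → max 0.1 km
Point B: residuals A 39.5, B 63.8, C 49.3 → max 63.8 km
Point C: residuals A 17.5, B 0.7, C 32.7 → max 32.7 km
Only Point A has all residuals ≈ 0.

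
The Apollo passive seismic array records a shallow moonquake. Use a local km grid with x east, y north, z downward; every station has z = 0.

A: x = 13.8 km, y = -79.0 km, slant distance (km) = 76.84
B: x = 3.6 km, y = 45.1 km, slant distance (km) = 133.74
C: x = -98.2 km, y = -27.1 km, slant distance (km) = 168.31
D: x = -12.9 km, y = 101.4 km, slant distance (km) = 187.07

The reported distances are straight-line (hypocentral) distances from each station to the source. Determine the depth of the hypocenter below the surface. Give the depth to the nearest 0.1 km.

z ≈ 63.1 km

Each station gives a sphere (x−x_i)² + (y−y_i)² + z² = d_i² (stations at z=0).
Subtracting the A sphere from B and C: z² cancels, leaving linear equations in x and y:
-20.4 x + 248.2 y = -16366.47
-224.0 x + 103.8 y = -18477.66
Solving: x ≈ 53.989, y ≈ -61.503 km (keep extra digits for the depth step; rounded: 54.0, -61.5).
Then from the A sphere: z² = 76.84² − (x − 13.8)² − (y + 79.0)² with x = 53.989, y = -61.503, so z ≈ 63.112 ≈ 63.1 km.
Check against D (with the unrounded solution): distance 187.07 ≈ 187.07 km. ✓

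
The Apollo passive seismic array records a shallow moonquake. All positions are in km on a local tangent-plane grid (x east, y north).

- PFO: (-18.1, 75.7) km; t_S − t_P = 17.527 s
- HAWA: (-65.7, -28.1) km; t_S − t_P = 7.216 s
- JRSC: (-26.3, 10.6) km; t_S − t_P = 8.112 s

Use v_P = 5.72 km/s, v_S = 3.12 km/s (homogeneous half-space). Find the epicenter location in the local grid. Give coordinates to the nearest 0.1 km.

Distance from S−P lag: d = Δt · v_P v_S / (v_P − v_S) = Δt · (5.72·3.12)/(5.72−3.12) ≈ 6.8640·Δt.
So d_PFO = 120.31, d_HAWA = 49.53, d_JRSC = 55.68 km.
Circle about each station: (x + 18.1)² + (y − 75.7)² = 120.31²; (x + 65.7)² + (y + 28.1)² = 49.53²; (x + 26.3)² + (y − 10.6)² = 55.68².
Subtracting pairs of circle equations eliminates x²+y² and gives linear equations (the radical axes):
-95.2 x − 207.6 y = 11069.28
-16.4 x − 130.2 y = 6120.18
Solving the 2×2 system: x ≈ -19.0, y ≈ -44.6 km.

x ≈ -19.0 km, y ≈ -44.6 km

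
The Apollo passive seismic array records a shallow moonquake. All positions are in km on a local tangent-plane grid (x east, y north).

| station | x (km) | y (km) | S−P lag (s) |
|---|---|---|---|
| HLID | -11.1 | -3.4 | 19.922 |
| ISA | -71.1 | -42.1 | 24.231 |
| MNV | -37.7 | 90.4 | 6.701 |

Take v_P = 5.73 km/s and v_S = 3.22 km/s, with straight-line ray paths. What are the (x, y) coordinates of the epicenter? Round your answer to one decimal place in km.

x ≈ -57.5 km, y ≈ 135.5 km

Distance from S−P lag: d = Δt · v_P v_S / (v_P − v_S) = Δt · (5.73·3.22)/(5.73−3.22) ≈ 7.3508·Δt.
So d_HLID = 146.44, d_ISA = 178.12, d_MNV = 49.26 km.
Circle about each station: (x + 11.1)² + (y + 3.4)² = 146.44²; (x + 71.1)² + (y + 42.1)² = 178.12²; (x + 37.7)² + (y − 90.4)² = 49.26².
Subtracting pairs of circle equations eliminates x²+y² and gives linear equations (the radical axes):
-120.0 x − 77.4 y = -3589.21
-53.2 x + 187.6 y = 28476.81
Solving the 2×2 system: x ≈ -57.5, y ≈ 135.5 km.
Check against HLID (with the unrounded x, y): √((x + 11.1)²+(y + 3.4)²) = 146.43 ≈ 146.44 km. ✓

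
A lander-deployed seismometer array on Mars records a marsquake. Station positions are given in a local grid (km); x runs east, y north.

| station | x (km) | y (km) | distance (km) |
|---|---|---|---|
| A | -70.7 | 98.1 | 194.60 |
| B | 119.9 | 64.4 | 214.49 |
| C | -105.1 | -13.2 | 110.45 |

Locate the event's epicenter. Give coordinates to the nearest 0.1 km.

Circle about each station: (x + 70.7)² + (y − 98.1)² = 194.60²; (x − 119.9)² + (y − 64.4)² = 214.49²; (x + 105.1)² + (y + 13.2)² = 110.45².
Subtracting pairs of circle equations eliminates x²+y² and gives linear equations (the radical axes):
381.2 x − 67.4 y = -4235.53
-68.8 x − 222.6 y = 22268.11
Solving the 2×2 system: x ≈ -27.3, y ≈ -91.6 km.
Check against A (with the unrounded x, y): √((x + 70.7)²+(y − 98.1)²) = 194.60 ≈ 194.60 km. ✓

-27.3 km east, -91.6 km north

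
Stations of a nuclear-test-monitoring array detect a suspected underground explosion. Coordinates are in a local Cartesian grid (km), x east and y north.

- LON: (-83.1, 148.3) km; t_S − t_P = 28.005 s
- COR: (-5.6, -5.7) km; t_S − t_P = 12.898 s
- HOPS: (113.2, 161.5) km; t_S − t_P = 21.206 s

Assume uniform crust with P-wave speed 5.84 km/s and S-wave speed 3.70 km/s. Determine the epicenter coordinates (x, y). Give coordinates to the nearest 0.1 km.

x ≈ 115.9 km, y ≈ -52.6 km

Distance from S−P lag: d = Δt · v_P v_S / (v_P − v_S) = Δt · (5.84·3.70)/(5.84−3.70) ≈ 10.0972·Δt.
So d_LON = 282.77, d_COR = 130.23, d_HOPS = 214.12 km.
Circle about each station: (x + 83.1)² + (y − 148.3)² = 282.77²; (x + 5.6)² + (y + 5.7)² = 130.23²; (x − 113.2)² + (y − 161.5)² = 214.12².
Subtracting pairs of circle equations eliminates x²+y² and gives linear equations (the radical axes):
155.0 x − 308.0 y = 34164.37
392.6 x + 26.4 y = 44109.49
Solving the 2×2 system: x ≈ 115.9, y ≈ -52.6 km.
Check against LON (with the unrounded x, y): √((x + 83.1)²+(y − 148.3)²) = 282.77 ≈ 282.77 km. ✓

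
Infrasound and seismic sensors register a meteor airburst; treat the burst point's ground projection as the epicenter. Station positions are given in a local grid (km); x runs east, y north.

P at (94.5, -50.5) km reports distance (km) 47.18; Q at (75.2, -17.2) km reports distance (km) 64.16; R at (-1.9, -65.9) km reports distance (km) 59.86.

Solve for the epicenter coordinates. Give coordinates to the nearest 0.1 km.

Circle about each station: (x − 94.5)² + (y + 50.5)² = 47.18²; (x − 75.2)² + (y + 17.2)² = 64.16²; (x + 1.9)² + (y + 65.9)² = 59.86².
Subtracting the P equation from the Q and R equations removes the quadratic terms:
-38.6 x + 66.6 y = -7420.17
-192.8 x − 30.8 y = -8491.35
Solving the 2×2 system: x ≈ 56.6, y ≈ -78.6 km.

56.6 km east, -78.6 km north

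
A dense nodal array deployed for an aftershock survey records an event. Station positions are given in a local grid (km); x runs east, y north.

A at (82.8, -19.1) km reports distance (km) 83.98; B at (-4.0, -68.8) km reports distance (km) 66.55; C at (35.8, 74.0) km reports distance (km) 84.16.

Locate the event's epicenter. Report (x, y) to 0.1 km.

Circle about each station: (x − 82.8)² + (y + 19.1)² = 83.98²; (x + 4.0)² + (y + 68.8)² = 66.55²; (x − 35.8)² + (y − 74.0)² = 84.16².
Subtracting the A equation from the B and C equations removes the quadratic terms:
-173.6 x − 99.4 y = 152.53
-94.0 x + 186.2 y = -493.28
Solving the 2×2 system: x ≈ 0.5, y ≈ -2.4 km.

0.5 km east, -2.4 km north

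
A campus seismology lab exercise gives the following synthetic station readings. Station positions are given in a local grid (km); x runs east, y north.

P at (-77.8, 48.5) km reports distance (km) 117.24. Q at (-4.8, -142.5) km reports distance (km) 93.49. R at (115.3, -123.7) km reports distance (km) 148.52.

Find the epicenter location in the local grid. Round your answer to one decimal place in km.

(-13.3, -49.4)

Circle about each station: (x + 77.8)² + (y − 48.5)² = 117.24²; (x + 4.8)² + (y + 142.5)² = 93.49²; (x − 115.3)² + (y + 123.7)² = 148.52².
Subtracting pairs of circle equations eliminates x²+y² and gives linear equations (the radical axes):
146.0 x − 382.0 y = 16929.04
386.2 x − 344.4 y = 11877.72
Solving the 2×2 system: x ≈ -13.3, y ≈ -49.4 km.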